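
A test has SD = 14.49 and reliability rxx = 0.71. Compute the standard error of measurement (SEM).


SEM = SD * sqrt(1 - rxx)
SEM = 14.49 * sqrt(1 - 0.71)
SEM = 14.49 * sqrt(0.29) = 14.49 * 0.538516
SEM = 7.8031

7.8031


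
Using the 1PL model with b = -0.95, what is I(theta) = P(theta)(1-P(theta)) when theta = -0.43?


P = 1/(1+exp(-(-0.43--0.95))) = 0.6271
I = P*(1-P) = 0.6271 * 0.3729
I = 0.2338

0.2338


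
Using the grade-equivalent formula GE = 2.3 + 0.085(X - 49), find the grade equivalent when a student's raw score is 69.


raw - median = 69 - 49 = 20
slope * diff = 0.085 * 20 = 1.7
GE = 2.3 + 1.7
GE = 4.0

4.0


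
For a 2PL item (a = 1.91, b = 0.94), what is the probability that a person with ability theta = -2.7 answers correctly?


a*(theta - b) = 1.91 * (-2.7 - 0.94) = -6.9524
exp(--6.9524) = 1045.6563
P = 1 / (1 + 1045.6563)
P = 0.001

0.001


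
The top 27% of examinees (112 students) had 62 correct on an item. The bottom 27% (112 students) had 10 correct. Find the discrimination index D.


p_upper = 62/112 = 0.5536
p_lower = 10/112 = 0.0893
D = 0.5536 - 0.0893 = 0.4643

0.4643


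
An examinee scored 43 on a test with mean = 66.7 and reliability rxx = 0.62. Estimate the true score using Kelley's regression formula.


T_est = rxx * X + (1 - rxx) * mean
T_est = 0.62 * 43 + 0.38 * 66.7
T_est = 26.66 + 25.346
T_est = 52.006

52.006


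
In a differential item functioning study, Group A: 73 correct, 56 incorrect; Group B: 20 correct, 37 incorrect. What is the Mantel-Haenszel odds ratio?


Odds_A = 73/56 = 1.3036
Odds_B = 20/37 = 0.5405
OR = Odds_A / Odds_B = 1.3036 / 0.5405
Exactly, OR = (73 * 37) / (56 * 20) = 2701 / 1120
OR = 2.4116

2.4116


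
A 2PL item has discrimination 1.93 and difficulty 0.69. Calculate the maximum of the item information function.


For 2PL, max info at theta = b = 0.69
I_max = a^2 / 4 = 1.93^2 / 4
= 3.7249 / 4
I_max = 0.9312

0.9312


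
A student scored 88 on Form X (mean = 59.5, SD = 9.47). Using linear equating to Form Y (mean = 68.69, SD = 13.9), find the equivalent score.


slope = SD_Y / SD_X = 13.9 / 9.47 ~ 1.4678
intercept = mean_Y - slope * mean_X = 68.69 - (13.9 / 9.47) * 59.5 ~ -18.6437
Y = slope * X + intercept. To avoid rounding drift from the rounded slope/intercept, evaluate the equivalent form Y = mean_Y + SD_Y * (X - mean_X) / SD_X at full precision:
Y = 68.69 + 13.9 * (88 - 59.5) / 9.47
Y = 68.69 + 13.9 * 28.5 / 9.47
Y = 68.69 + 396.15 / 9.47
Y = 68.69 + 41.8321
Y = 110.5221

110.5221


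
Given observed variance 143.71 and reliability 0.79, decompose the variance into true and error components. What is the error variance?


var_true = rxx * var_obs = 0.79 * 143.71 = 113.5309
var_error = var_obs - var_true
var_error = 143.71 - 113.5309
var_error = 30.1791

30.1791


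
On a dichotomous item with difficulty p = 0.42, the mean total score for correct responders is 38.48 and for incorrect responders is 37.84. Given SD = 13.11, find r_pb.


q = 1 - p = 0.58
rpb = ((M1 - M0) / SD) * sqrt(p * q)
rpb = ((38.48 - 37.84) / 13.11) * sqrt(0.42 * 0.58)
rpb = 0.0241

0.0241


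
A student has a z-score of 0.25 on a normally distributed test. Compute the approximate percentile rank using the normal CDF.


CDF(z) = 0.5 * (1 + erf(z/sqrt(2)))
erf(0.1768) = 0.1974
CDF = 0.5987
Percentile rank = 0.5987 * 100 = 59.87

59.87


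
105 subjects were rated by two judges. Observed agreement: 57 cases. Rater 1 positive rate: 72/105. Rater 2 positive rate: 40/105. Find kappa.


P_o = 57/105 = 0.542857
P_e = (72*40 + 33*65) / 11025 = 0.455782
kappa = (P_o - P_e) / (1 - P_e)
kappa = (0.542857 - 0.455782) / (1 - 0.455782)
kappa = 0.16

0.16


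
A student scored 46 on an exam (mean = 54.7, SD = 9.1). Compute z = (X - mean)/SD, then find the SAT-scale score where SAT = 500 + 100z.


z = (X - mean) / SD = (46 - 54.7) / 9.1
z = -8.7 / 9.1
z = -0.956
SAT-scale = SAT = 500 + 100z
Carry z at full precision (z = -8.7 / 9.1) into the conversion:
SAT-scale = 500 + 100 * (-8.7 / 9.1) = 500 + -870 / 9.1
SAT-scale = 500 + -95.6044
SAT-scale = 404.3956

404.3956


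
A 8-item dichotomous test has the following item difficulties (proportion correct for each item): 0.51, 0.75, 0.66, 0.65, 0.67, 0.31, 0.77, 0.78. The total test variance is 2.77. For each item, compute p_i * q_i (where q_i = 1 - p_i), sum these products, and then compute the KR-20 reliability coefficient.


For each item, compute p_i * q_i:
  Item 1: 0.51 * 0.49 = 0.2499
  Item 2: 0.75 * 0.25 = 0.1875
  Item 3: 0.66 * 0.34 = 0.2244
  Item 4: 0.65 * 0.35 = 0.2275
  Item 5: 0.67 * 0.33 = 0.2211
  Item 6: 0.31 * 0.69 = 0.2139
  Item 7: 0.77 * 0.23 = 0.1771
  Item 8: 0.78 * 0.22 = 0.1716
Sum(p_i * q_i) = 0.2499 + 0.1875 + 0.2244 + 0.2275 + 0.2211 + 0.2139 + 0.1771 + 0.1716 = 1.673
KR-20 = (k/(k-1)) * (1 - Sum(p_i*q_i) / Var_total)
= (8/7) * (1 - 1.673/2.77)
= 1.1429 * 0.396
KR-20 = 0.4526

0.4526


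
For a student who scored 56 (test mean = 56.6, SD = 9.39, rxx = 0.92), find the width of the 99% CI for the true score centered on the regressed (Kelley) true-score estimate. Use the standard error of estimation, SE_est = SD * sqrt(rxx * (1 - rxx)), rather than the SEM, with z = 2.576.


True score estimate = 0.92*56 + 0.08*56.6 = 56.048
SE_est = SD * sqrt(rxx * (1 - rxx)) = 9.39 * sqrt(0.92 * 0.08) = 9.39 * sqrt(0.0736) = 2.547443
CI = T_est +/- z * SE_est, so width = 2 * z * SE_est = 2 * 2.576 * 2.547443
Width = 13.1244

13.1244


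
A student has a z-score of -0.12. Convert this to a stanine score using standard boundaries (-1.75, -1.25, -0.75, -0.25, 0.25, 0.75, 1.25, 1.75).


Stanine boundaries: [-1.75, -1.25, -0.75, -0.25, 0.25, 0.75, 1.25, 1.75]
z = -0.12
Check each boundary:
  z >= -1.75 -> could be stanine 2
  z >= -1.25 -> could be stanine 3
  z >= -0.75 -> could be stanine 4
  z >= -0.25 -> could be stanine 5
  z < 0.25
  z < 0.75
  z < 1.25
  z < 1.75
Highest qualifying boundary gives stanine = 5

5


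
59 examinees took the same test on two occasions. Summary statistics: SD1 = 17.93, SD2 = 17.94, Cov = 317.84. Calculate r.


r = cov(X,Y) / (SD_X * SD_Y)
r = 317.84 / (17.93 * 17.94)
r = 317.84 / 321.6642
r = 0.9881

0.9881


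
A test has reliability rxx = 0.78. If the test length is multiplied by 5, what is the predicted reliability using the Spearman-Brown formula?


r_new = (n * rxx) / (1 + (n-1) * rxx)
r_new = (5 * 0.78) / (1 + 4 * 0.78)
r_new = 3.9 / 4.12
r_new = 0.9466

0.9466


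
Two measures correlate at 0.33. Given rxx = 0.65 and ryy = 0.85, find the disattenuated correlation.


r_corrected = rxy / sqrt(rxx * ryy)
= 0.33 / sqrt(0.65 * 0.85)
= 0.33 / sqrt(0.5525)
= 0.33 / 0.743303
r_corrected = 0.444

0.444


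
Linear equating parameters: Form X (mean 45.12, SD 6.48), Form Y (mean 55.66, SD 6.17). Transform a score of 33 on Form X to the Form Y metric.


slope = SD_Y / SD_X = 6.17 / 6.48 ~ 0.9522
intercept = mean_Y - slope * mean_X = 55.66 - (6.17 / 6.48) * 45.12 ~ 12.6985
Y = slope * X + intercept. To avoid rounding drift from the rounded slope/intercept, evaluate the equivalent form Y = mean_Y + SD_Y * (X - mean_X) / SD_X at full precision:
Y = 55.66 + 6.17 * (33 - 45.12) / 6.48
Y = 55.66 - 6.17 * 12.12 / 6.48
Y = 55.66 - 74.7804 / 6.48
Y = 55.66 - 11.5402
Y = 44.1198

44.1198


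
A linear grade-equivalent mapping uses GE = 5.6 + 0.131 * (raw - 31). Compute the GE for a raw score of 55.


raw - median = 55 - 31 = 24
slope * diff = 0.131 * 24 = 3.144
GE = 5.6 + 3.144
GE = 8.744

8.744


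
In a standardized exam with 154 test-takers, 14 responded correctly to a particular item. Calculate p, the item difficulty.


Item difficulty p = number correct / total examinees
p = 14 / 154
p = 0.0909

0.0909


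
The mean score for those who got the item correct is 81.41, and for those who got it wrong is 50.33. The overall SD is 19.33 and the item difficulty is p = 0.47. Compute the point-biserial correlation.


q = 1 - p = 0.53
rpb = ((M1 - M0) / SD) * sqrt(p * q)
rpb = ((81.41 - 50.33) / 19.33) * sqrt(0.47 * 0.53)
rpb = 0.8025

0.8025


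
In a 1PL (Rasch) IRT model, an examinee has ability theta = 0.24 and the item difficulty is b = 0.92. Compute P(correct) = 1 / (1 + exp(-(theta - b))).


theta - b = 0.24 - 0.92 = -0.68
exp(-(theta - b)) = exp(0.68) = 1.9739
P = 1 / (1 + 1.9739)
P = 0.3363

0.3363


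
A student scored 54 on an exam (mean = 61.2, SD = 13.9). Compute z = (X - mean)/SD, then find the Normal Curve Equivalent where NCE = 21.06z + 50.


z = (X - mean) / SD = (54 - 61.2) / 13.9
z = -7.2 / 13.9
z = -0.518
NCE = NCE = 21.06z + 50
Carry z at full precision (z = -7.2 / 13.9) into the conversion:
NCE = 21.06 * (-7.2 / 13.9) + 50 = -151.632 / 13.9 + 50
NCE = -10.9088 + 50
NCE = 39.0912

39.0912


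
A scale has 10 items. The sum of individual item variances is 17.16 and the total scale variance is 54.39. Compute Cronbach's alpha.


alpha = (k/(k-1)) * (1 - sum(si^2)/s_total^2)
= (10/9) * (1 - 17.16/54.39)
alpha = 0.7606

0.7606


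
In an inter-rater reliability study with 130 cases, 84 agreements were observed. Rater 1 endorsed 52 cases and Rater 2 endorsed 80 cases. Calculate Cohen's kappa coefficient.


P_o = 84/130 = 0.646154
P_e = (52*80 + 78*50) / 16900 = 0.476923
kappa = (P_o - P_e) / (1 - P_e)
kappa = (0.646154 - 0.476923) / (1 - 0.476923)
kappa = 0.3235

0.3235


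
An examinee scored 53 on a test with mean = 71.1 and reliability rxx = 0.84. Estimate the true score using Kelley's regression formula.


T_est = rxx * X + (1 - rxx) * mean
T_est = 0.84 * 53 + 0.16 * 71.1
T_est = 44.52 + 11.376
T_est = 55.896

55.896


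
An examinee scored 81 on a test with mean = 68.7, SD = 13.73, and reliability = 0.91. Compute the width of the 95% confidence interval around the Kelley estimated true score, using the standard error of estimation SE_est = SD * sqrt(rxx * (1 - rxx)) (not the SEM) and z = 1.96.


True score estimate = 0.91*81 + 0.09*68.7 = 79.893
SE_est = SD * sqrt(rxx * (1 - rxx)) = 13.73 * sqrt(0.91 * 0.09) = 13.73 * sqrt(0.0819) = 3.929276
CI = T_est +/- z * SE_est, so width = 2 * z * SE_est = 2 * 1.96 * 3.929276
Width = 15.4028

15.4028


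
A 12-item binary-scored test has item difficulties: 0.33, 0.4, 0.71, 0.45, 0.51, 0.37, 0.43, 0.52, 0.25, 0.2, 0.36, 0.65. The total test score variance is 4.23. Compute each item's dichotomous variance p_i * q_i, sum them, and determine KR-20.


For each item, compute p_i * q_i:
  Item 1: 0.33 * 0.67 = 0.2211
  Item 2: 0.4 * 0.6 = 0.24
  Item 3: 0.71 * 0.29 = 0.2059
  Item 4: 0.45 * 0.55 = 0.2475
  Item 5: 0.51 * 0.49 = 0.2499
  Item 6: 0.37 * 0.63 = 0.2331
  Item 7: 0.43 * 0.57 = 0.2451
  Item 8: 0.52 * 0.48 = 0.2496
  Item 9: 0.25 * 0.75 = 0.1875
  Item 10: 0.2 * 0.8 = 0.16
  Item 11: 0.36 * 0.64 = 0.2304
  Item 12: 0.65 * 0.35 = 0.2275
Sum(p_i * q_i) = 0.2211 + 0.24 + 0.2059 + 0.2475 + 0.2499 + 0.2331 + 0.2451 + 0.2496 + 0.1875 + 0.16 + 0.2304 + 0.2275 = 2.6976
KR-20 = (k/(k-1)) * (1 - Sum(p_i*q_i) / Var_total)
= (12/11) * (1 - 2.6976/4.23)
= 1.0909 * 0.3623
KR-20 = 0.3952

0.3952


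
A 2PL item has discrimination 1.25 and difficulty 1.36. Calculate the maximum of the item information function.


For 2PL, max info at theta = b = 1.36
I_max = a^2 / 4 = 1.25^2 / 4
= 1.5625 / 4
I_max = 0.3906

0.3906


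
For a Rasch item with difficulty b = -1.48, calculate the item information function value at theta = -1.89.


P = 1/(1+exp(-(-1.89--1.48))) = 0.3989
I = P*(1-P) = 0.3989 * 0.6011
I = 0.2398

0.2398


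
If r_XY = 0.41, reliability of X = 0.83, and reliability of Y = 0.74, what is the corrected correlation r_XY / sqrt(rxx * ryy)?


r_corrected = rxy / sqrt(rxx * ryy)
= 0.41 / sqrt(0.83 * 0.74)
= 0.41 / sqrt(0.6142)
= 0.41 / 0.783709
r_corrected = 0.5232

0.5232


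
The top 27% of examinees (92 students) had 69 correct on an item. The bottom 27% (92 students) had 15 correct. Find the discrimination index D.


p_upper = 69/92 = 0.75
p_lower = 15/92 = 0.163
D = 0.75 - 0.163 = 0.587

0.587


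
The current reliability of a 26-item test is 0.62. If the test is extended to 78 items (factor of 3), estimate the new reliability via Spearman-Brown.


r_new = (n * rxx) / (1 + (n-1) * rxx)
r_new = (3 * 0.62) / (1 + 2 * 0.62)
r_new = 1.86 / 2.24
r_new = 0.8304

0.8304


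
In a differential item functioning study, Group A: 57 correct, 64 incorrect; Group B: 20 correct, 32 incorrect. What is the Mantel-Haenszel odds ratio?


Odds_A = 57/64 = 0.8906
Odds_B = 20/32 = 0.625
OR = Odds_A / Odds_B = 0.8906 / 0.625
Exactly, OR = (57 * 32) / (64 * 20) = 1824 / 1280
OR = 1.425

1.425


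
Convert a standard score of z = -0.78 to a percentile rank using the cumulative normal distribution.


CDF(z) = 0.5 * (1 + erf(z/sqrt(2)))
erf(-0.5515) = -0.5646
CDF = 0.2177
Percentile rank = 0.2177 * 100 = 21.77

21.77


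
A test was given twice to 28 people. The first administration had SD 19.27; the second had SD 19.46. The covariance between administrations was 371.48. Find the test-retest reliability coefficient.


r = cov(X,Y) / (SD_X * SD_Y)
r = 371.48 / (19.27 * 19.46)
r = 371.48 / 374.9942
r = 0.9906

0.9906


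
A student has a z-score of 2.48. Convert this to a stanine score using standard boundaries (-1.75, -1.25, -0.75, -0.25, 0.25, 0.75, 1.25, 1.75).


Stanine boundaries: [-1.75, -1.25, -0.75, -0.25, 0.25, 0.75, 1.25, 1.75]
z = 2.48
Check each boundary:
  z >= -1.75 -> could be stanine 2
  z >= -1.25 -> could be stanine 3
  z >= -0.75 -> could be stanine 4
  z >= -0.25 -> could be stanine 5
  z >= 0.25 -> could be stanine 6
  z >= 0.75 -> could be stanine 7
  z >= 1.25 -> could be stanine 8
  z >= 1.75 -> could be stanine 9
Highest qualifying boundary gives stanine = 9

9


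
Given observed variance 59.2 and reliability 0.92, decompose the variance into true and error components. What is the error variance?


var_true = rxx * var_obs = 0.92 * 59.2 = 54.464
var_error = var_obs - var_true
var_error = 59.2 - 54.464
var_error = 4.736

4.736


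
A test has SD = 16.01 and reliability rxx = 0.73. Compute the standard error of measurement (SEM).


SEM = SD * sqrt(1 - rxx)
SEM = 16.01 * sqrt(1 - 0.73)
SEM = 16.01 * sqrt(0.27) = 16.01 * 0.519615
SEM = 8.319

8.319


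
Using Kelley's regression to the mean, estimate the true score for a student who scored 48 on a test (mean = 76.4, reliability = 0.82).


T_est = rxx * X + (1 - rxx) * mean
T_est = 0.82 * 48 + 0.18 * 76.4
T_est = 39.36 + 13.752
T_est = 53.112

53.112


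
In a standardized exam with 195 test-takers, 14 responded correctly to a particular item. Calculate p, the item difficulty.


Item difficulty p = number correct / total examinees
p = 14 / 195
p = 0.0718

0.0718


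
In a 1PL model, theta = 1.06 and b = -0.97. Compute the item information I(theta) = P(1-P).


P = 1/(1+exp(-(1.06--0.97))) = 0.8839
I = P*(1-P) = 0.8839 * 0.1161
I = 0.1026

0.1026


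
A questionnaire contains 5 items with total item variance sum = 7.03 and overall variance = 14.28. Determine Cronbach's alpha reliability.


alpha = (k/(k-1)) * (1 - sum(si^2)/s_total^2)
= (5/4) * (1 - 7.03/14.28)
alpha = 0.6346

0.6346


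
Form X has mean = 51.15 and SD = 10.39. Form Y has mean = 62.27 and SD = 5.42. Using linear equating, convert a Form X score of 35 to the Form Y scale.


slope = SD_Y / SD_X = 5.42 / 10.39 ~ 0.5217
intercept = mean_Y - slope * mean_X = 62.27 - (5.42 / 10.39) * 51.15 ~ 35.5873
Y = slope * X + intercept. To avoid rounding drift from the rounded slope/intercept, evaluate the equivalent form Y = mean_Y + SD_Y * (X - mean_X) / SD_X at full precision:
Y = 62.27 + 5.42 * (35 - 51.15) / 10.39
Y = 62.27 - 5.42 * 16.15 / 10.39
Y = 62.27 - 87.533 / 10.39
Y = 62.27 - 8.4247
Y = 53.8453

53.8453


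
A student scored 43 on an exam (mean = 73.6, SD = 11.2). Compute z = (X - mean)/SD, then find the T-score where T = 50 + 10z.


z = (X - mean) / SD = (43 - 73.6) / 11.2
z = -30.6 / 11.2
z = -2.7321
T-score = T = 50 + 10z
Carry z at full precision (z = -30.6 / 11.2) into the conversion:
T-score = 50 + 10 * (-30.6 / 11.2) = 50 + -306 / 11.2
T-score = 50 + -27.3214
T-score = 22.6786

22.6786


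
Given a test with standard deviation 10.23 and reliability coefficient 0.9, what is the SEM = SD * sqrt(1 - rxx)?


SEM = SD * sqrt(1 - rxx)
SEM = 10.23 * sqrt(1 - 0.9)
SEM = 10.23 * sqrt(0.1) = 10.23 * 0.316228
SEM = 3.235

3.235


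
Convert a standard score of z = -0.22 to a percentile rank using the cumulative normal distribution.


CDF(z) = 0.5 * (1 + erf(z/sqrt(2)))
erf(-0.1556) = -0.1741
CDF = 0.4129
Percentile rank = 0.4129 * 100 = 41.29

41.29


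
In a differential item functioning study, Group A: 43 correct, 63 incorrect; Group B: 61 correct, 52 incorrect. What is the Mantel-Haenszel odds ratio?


Odds_A = 43/63 = 0.6825
Odds_B = 61/52 = 1.1731
OR = Odds_A / Odds_B = 0.6825 / 1.1731
Exactly, OR = (43 * 52) / (63 * 61) = 2236 / 3843
OR = 0.5818

0.5818


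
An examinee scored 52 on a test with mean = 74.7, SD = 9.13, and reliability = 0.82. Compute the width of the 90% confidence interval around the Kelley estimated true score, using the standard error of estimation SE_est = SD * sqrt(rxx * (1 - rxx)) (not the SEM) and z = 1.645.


True score estimate = 0.82*52 + 0.18*74.7 = 56.086
SE_est = SD * sqrt(rxx * (1 - rxx)) = 9.13 * sqrt(0.82 * 0.18) = 9.13 * sqrt(0.1476) = 3.507631
CI = T_est +/- z * SE_est, so width = 2 * z * SE_est = 2 * 1.645 * 3.507631
Width = 11.5401

11.5401


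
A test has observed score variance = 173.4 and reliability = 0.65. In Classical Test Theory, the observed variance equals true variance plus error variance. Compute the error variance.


var_true = rxx * var_obs = 0.65 * 173.4 = 112.71
var_error = var_obs - var_true
var_error = 173.4 - 112.71
var_error = 60.69

60.69


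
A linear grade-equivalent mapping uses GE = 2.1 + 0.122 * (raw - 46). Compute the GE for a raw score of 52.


raw - median = 52 - 46 = 6
slope * diff = 0.122 * 6 = 0.732
GE = 2.1 + 0.732
GE = 2.832

2.832


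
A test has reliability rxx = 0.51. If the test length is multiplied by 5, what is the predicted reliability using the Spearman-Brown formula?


r_new = (n * rxx) / (1 + (n-1) * rxx)
r_new = (5 * 0.51) / (1 + 4 * 0.51)
r_new = 2.55 / 3.04
r_new = 0.8388

0.8388


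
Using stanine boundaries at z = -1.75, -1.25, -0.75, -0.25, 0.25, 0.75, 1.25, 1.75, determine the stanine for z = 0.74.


Stanine boundaries: [-1.75, -1.25, -0.75, -0.25, 0.25, 0.75, 1.25, 1.75]
z = 0.74
Check each boundary:
  z >= -1.75 -> could be stanine 2
  z >= -1.25 -> could be stanine 3
  z >= -0.75 -> could be stanine 4
  z >= -0.25 -> could be stanine 5
  z >= 0.25 -> could be stanine 6
  z < 0.75
  z < 1.25
  z < 1.75
Highest qualifying boundary gives stanine = 6

6


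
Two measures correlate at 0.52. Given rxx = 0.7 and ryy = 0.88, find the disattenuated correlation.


r_corrected = rxy / sqrt(rxx * ryy)
= 0.52 / sqrt(0.7 * 0.88)
= 0.52 / sqrt(0.616)
= 0.52 / 0.784857
r_corrected = 0.6625

0.6625


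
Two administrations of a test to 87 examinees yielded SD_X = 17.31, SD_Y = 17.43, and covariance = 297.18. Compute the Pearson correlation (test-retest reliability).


r = cov(X,Y) / (SD_X * SD_Y)
r = 297.18 / (17.31 * 17.43)
r = 297.18 / 301.7133
r = 0.985

0.985


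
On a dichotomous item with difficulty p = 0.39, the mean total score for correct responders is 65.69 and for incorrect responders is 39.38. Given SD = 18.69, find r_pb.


q = 1 - p = 0.61
rpb = ((M1 - M0) / SD) * sqrt(p * q)
rpb = ((65.69 - 39.38) / 18.69) * sqrt(0.39 * 0.61)
rpb = 0.6866

0.6866


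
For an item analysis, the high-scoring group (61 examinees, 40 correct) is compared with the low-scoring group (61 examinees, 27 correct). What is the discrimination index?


p_upper = 40/61 = 0.6557
p_lower = 27/61 = 0.4426
D = 0.6557 - 0.4426 = 0.2131

0.2131


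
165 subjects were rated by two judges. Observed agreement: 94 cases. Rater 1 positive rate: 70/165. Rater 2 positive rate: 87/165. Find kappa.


P_o = 94/165 = 0.569697
P_e = (70*87 + 95*78) / 27225 = 0.495868
kappa = (P_o - P_e) / (1 - P_e)
kappa = (0.569697 - 0.495868) / (1 - 0.495868)
kappa = 0.1464

0.1464


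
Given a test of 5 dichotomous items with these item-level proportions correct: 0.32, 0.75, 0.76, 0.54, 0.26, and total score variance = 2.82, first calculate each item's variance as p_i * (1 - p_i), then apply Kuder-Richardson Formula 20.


For each item, compute p_i * q_i:
  Item 1: 0.32 * 0.68 = 0.2176
  Item 2: 0.75 * 0.25 = 0.1875
  Item 3: 0.76 * 0.24 = 0.1824
  Item 4: 0.54 * 0.46 = 0.2484
  Item 5: 0.26 * 0.74 = 0.1924
Sum(p_i * q_i) = 0.2176 + 0.1875 + 0.1824 + 0.2484 + 0.1924 = 1.0283
KR-20 = (k/(k-1)) * (1 - Sum(p_i*q_i) / Var_total)
= (5/4) * (1 - 1.0283/2.82)
= 1.25 * 0.6354
KR-20 = 0.7942

0.7942


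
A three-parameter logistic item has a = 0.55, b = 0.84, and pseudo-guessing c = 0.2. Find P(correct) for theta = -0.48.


logit = 0.55*(-0.48 - 0.84) = -0.726
P* = 1/(1 + exp(--0.726)) = 0.3261
P = 0.2 + (1 - 0.2) * 0.3261
P = 0.4609

0.4609


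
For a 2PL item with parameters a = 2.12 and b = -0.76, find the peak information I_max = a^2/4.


For 2PL, max info at theta = b = -0.76
I_max = a^2 / 4 = 2.12^2 / 4
= 4.4944 / 4
I_max = 1.1236

1.1236


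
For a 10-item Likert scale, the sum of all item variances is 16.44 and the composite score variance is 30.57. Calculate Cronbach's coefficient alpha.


alpha = (k/(k-1)) * (1 - sum(si^2)/s_total^2)
= (10/9) * (1 - 16.44/30.57)
alpha = 0.5136

0.5136


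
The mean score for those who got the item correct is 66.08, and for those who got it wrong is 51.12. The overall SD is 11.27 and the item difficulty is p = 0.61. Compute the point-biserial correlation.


q = 1 - p = 0.39
rpb = ((M1 - M0) / SD) * sqrt(p * q)
rpb = ((66.08 - 51.12) / 11.27) * sqrt(0.61 * 0.39)
rpb = 0.6474

0.6474


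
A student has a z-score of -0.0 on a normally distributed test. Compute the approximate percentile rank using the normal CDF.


CDF(z) = 0.5 * (1 + erf(z/sqrt(2)))
erf(-0.0) = -0.0
CDF = 0.5
Percentile rank = 0.5 * 100 = 50.0

50.0


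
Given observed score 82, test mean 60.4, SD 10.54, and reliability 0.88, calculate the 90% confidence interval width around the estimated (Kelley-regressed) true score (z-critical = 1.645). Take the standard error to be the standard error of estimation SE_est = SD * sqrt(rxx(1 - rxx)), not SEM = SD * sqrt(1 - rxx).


True score estimate = 0.88*82 + 0.12*60.4 = 79.408
SE_est = SD * sqrt(rxx * (1 - rxx)) = 10.54 * sqrt(0.88 * 0.12) = 10.54 * sqrt(0.1056) = 3.425095
CI = T_est +/- z * SE_est, so width = 2 * z * SE_est = 2 * 1.645 * 3.425095
Width = 11.2686

11.2686


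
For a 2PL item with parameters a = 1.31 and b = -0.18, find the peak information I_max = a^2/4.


For 2PL, max info at theta = b = -0.18
I_max = a^2 / 4 = 1.31^2 / 4
= 1.7161 / 4
I_max = 0.429

0.429


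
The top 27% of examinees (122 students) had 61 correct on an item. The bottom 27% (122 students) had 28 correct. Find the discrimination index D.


p_upper = 61/122 = 0.5
p_lower = 28/122 = 0.2295
D = 0.5 - 0.2295 = 0.2705

0.2705


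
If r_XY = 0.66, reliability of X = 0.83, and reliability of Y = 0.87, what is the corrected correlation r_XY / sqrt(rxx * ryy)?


r_corrected = rxy / sqrt(rxx * ryy)
= 0.66 / sqrt(0.83 * 0.87)
= 0.66 / sqrt(0.7221)
= 0.66 / 0.849765
r_corrected = 0.7767

0.7767


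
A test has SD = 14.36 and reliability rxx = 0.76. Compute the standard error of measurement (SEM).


SEM = SD * sqrt(1 - rxx)
SEM = 14.36 * sqrt(1 - 0.76)
SEM = 14.36 * sqrt(0.24) = 14.36 * 0.489898
SEM = 7.0349

7.0349


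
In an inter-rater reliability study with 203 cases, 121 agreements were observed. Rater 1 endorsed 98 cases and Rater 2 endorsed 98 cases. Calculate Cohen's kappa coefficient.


P_o = 121/203 = 0.596059
P_e = (98*98 + 105*105) / 41209 = 0.500595
kappa = (P_o - P_e) / (1 - P_e)
kappa = (0.596059 - 0.500595) / (1 - 0.500595)
kappa = 0.1912

0.1912


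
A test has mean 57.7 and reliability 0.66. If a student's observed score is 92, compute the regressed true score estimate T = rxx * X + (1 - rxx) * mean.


T_est = rxx * X + (1 - rxx) * mean
T_est = 0.66 * 92 + 0.34 * 57.7
T_est = 60.72 + 19.618
T_est = 80.338

80.338


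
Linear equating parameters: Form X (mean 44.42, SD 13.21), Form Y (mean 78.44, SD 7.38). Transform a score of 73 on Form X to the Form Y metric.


slope = SD_Y / SD_X = 7.38 / 13.21 ~ 0.5587
intercept = mean_Y - slope * mean_X = 78.44 - (7.38 / 13.21) * 44.42 ~ 53.624
Y = slope * X + intercept. To avoid rounding drift from the rounded slope/intercept, evaluate the equivalent form Y = mean_Y + SD_Y * (X - mean_X) / SD_X at full precision:
Y = 78.44 + 7.38 * (73 - 44.42) / 13.21
Y = 78.44 + 7.38 * 28.58 / 13.21
Y = 78.44 + 210.9204 / 13.21
Y = 78.44 + 15.9667
Y = 94.4067

94.4067


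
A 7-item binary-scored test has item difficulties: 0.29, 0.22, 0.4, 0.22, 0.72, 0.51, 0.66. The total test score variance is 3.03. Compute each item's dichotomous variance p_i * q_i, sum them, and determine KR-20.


For each item, compute p_i * q_i:
  Item 1: 0.29 * 0.71 = 0.2059
  Item 2: 0.22 * 0.78 = 0.1716
  Item 3: 0.4 * 0.6 = 0.24
  Item 4: 0.22 * 0.78 = 0.1716
  Item 5: 0.72 * 0.28 = 0.2016
  Item 6: 0.51 * 0.49 = 0.2499
  Item 7: 0.66 * 0.34 = 0.2244
Sum(p_i * q_i) = 0.2059 + 0.1716 + 0.24 + 0.1716 + 0.2016 + 0.2499 + 0.2244 = 1.465
KR-20 = (k/(k-1)) * (1 - Sum(p_i*q_i) / Var_total)
= (7/6) * (1 - 1.465/3.03)
= 1.1667 * 0.5165
KR-20 = 0.6026

0.6026


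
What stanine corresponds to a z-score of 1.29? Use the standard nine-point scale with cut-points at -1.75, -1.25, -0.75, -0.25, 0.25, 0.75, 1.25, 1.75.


Stanine boundaries: [-1.75, -1.25, -0.75, -0.25, 0.25, 0.75, 1.25, 1.75]
z = 1.29
Check each boundary:
  z >= -1.75 -> could be stanine 2
  z >= -1.25 -> could be stanine 3
  z >= -0.75 -> could be stanine 4
  z >= -0.25 -> could be stanine 5
  z >= 0.25 -> could be stanine 6
  z >= 0.75 -> could be stanine 7
  z >= 1.25 -> could be stanine 8
  z < 1.75
Highest qualifying boundary gives stanine = 8

8


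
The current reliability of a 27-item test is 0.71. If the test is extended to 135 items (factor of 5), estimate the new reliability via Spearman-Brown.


r_new = (n * rxx) / (1 + (n-1) * rxx)
r_new = (5 * 0.71) / (1 + 4 * 0.71)
r_new = 3.55 / 3.84
r_new = 0.9245

0.9245


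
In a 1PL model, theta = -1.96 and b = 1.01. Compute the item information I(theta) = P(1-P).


P = 1/(1+exp(-(-1.96-1.01))) = 0.0488
I = P*(1-P) = 0.0488 * 0.9512
I = 0.0464

0.0464


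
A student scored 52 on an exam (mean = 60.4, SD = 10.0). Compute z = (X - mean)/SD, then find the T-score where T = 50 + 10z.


z = (X - mean) / SD = (52 - 60.4) / 10.0
z = -8.4 / 10.0
z = -0.84
T-score = T = 50 + 10z
Carry z at full precision (z = -8.4 / 10.0) into the conversion:
T-score = 50 + 10 * (-8.4 / 10.0) = 50 + -84 / 10.0
T-score = 50 + -8.4
T-score = 41.6

41.6


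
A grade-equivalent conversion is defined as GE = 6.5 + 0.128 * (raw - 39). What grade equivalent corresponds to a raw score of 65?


raw - median = 65 - 39 = 26
slope * diff = 0.128 * 26 = 3.328
GE = 6.5 + 3.328
GE = 9.828

9.828


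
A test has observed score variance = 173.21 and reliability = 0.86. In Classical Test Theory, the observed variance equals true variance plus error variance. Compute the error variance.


var_true = rxx * var_obs = 0.86 * 173.21 = 148.9606
var_error = var_obs - var_true
var_error = 173.21 - 148.9606
var_error = 24.2494

24.2494


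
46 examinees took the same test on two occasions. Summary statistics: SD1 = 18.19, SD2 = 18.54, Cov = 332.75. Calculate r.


r = cov(X,Y) / (SD_X * SD_Y)
r = 332.75 / (18.19 * 18.54)
r = 332.75 / 337.2426
r = 0.9867

0.9867


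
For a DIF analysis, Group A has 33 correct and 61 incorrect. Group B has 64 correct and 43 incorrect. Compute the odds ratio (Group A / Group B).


Odds_A = 33/61 = 0.541
Odds_B = 64/43 = 1.4884
OR = Odds_A / Odds_B = 0.541 / 1.4884
Exactly, OR = (33 * 43) / (61 * 64) = 1419 / 3904
OR = 0.3635

0.3635


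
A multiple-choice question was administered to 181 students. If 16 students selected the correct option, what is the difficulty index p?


Item difficulty p = number correct / total examinees
p = 16 / 181
p = 0.0884

0.0884


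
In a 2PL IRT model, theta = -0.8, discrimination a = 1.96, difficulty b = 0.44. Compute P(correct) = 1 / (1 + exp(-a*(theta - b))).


a*(theta - b) = 1.96 * (-0.8 - 0.44) = -2.4304
exp(--2.4304) = 11.3634
P = 1 / (1 + 11.3634)
P = 0.0809

0.0809


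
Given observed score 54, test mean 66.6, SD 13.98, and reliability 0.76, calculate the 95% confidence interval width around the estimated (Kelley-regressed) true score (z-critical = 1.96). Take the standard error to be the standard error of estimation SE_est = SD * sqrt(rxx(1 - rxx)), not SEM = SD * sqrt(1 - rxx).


True score estimate = 0.76*54 + 0.24*66.6 = 57.024
SE_est = SD * sqrt(rxx * (1 - rxx)) = 13.98 * sqrt(0.76 * 0.24) = 13.98 * sqrt(0.1824) = 5.970622
CI = T_est +/- z * SE_est, so width = 2 * z * SE_est = 2 * 1.96 * 5.970622
Width = 23.4048

23.4048


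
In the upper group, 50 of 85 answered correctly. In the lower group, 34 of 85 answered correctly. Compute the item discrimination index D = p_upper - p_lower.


p_upper = 50/85 = 0.5882
p_lower = 34/85 = 0.4
D = 0.5882 - 0.4 = 0.1882

0.1882


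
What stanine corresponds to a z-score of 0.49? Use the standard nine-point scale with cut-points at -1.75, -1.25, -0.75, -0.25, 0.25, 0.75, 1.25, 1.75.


Stanine boundaries: [-1.75, -1.25, -0.75, -0.25, 0.25, 0.75, 1.25, 1.75]
z = 0.49
Check each boundary:
  z >= -1.75 -> could be stanine 2
  z >= -1.25 -> could be stanine 3
  z >= -0.75 -> could be stanine 4
  z >= -0.25 -> could be stanine 5
  z >= 0.25 -> could be stanine 6
  z < 0.75
  z < 1.25
  z < 1.75
Highest qualifying boundary gives stanine = 6

6


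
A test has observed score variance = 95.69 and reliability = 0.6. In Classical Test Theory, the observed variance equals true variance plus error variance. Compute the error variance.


var_true = rxx * var_obs = 0.6 * 95.69 = 57.414
var_error = var_obs - var_true
var_error = 95.69 - 57.414
var_error = 38.276

38.276


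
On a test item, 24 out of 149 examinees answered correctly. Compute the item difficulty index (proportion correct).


Item difficulty p = number correct / total examinees
p = 24 / 149
p = 0.1611

0.1611


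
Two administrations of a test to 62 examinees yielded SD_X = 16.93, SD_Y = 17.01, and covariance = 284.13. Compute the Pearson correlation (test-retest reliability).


r = cov(X,Y) / (SD_X * SD_Y)
r = 284.13 / (16.93 * 17.01)
r = 284.13 / 287.9793
r = 0.9866

0.9866


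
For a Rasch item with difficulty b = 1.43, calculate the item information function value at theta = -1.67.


P = 1/(1+exp(-(-1.67-1.43))) = 0.0431
I = P*(1-P) = 0.0431 * 0.9569
I = 0.0412

0.0412


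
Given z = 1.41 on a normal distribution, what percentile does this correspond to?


CDF(z) = 0.5 * (1 + erf(z/sqrt(2)))
erf(0.997) = 0.8415
CDF = 0.9207
Percentile rank = 0.9207 * 100 = 92.07

92.07


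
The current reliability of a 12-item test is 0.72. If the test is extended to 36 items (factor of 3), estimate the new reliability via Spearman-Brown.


r_new = (n * rxx) / (1 + (n-1) * rxx)
r_new = (3 * 0.72) / (1 + 2 * 0.72)
r_new = 2.16 / 2.44
r_new = 0.8852

0.8852


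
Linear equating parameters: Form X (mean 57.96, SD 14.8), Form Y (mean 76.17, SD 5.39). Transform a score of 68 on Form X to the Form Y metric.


slope = SD_Y / SD_X = 5.39 / 14.8 ~ 0.3642
intercept = mean_Y - slope * mean_X = 76.17 - (5.39 / 14.8) * 57.96 ~ 55.0616
Y = slope * X + intercept. To avoid rounding drift from the rounded slope/intercept, evaluate the equivalent form Y = mean_Y + SD_Y * (X - mean_X) / SD_X at full precision:
Y = 76.17 + 5.39 * (68 - 57.96) / 14.8
Y = 76.17 + 5.39 * 10.04 / 14.8
Y = 76.17 + 54.1156 / 14.8
Y = 76.17 + 3.6565
Y = 79.8265

79.8265


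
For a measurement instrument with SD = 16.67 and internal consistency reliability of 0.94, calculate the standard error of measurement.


SEM = SD * sqrt(1 - rxx)
SEM = 16.67 * sqrt(1 - 0.94)
SEM = 16.67 * sqrt(0.06) = 16.67 * 0.244949
SEM = 4.0833

4.0833


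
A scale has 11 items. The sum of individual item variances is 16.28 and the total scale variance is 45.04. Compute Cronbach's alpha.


alpha = (k/(k-1)) * (1 - sum(si^2)/s_total^2)
= (11/10) * (1 - 16.28/45.04)
alpha = 0.7024

0.7024


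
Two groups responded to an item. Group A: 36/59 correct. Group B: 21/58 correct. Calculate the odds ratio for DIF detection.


Odds_A = 36/23 = 1.5652
Odds_B = 21/37 = 0.5676
OR = Odds_A / Odds_B = 1.5652 / 0.5676
Exactly, OR = (36 * 37) / (23 * 21) = 1332 / 483
OR = 2.7578

2.7578


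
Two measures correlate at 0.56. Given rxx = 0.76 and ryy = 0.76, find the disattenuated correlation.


r_corrected = rxy / sqrt(rxx * ryy)
= 0.56 / sqrt(0.76 * 0.76)
= 0.56 / sqrt(0.5776)
= 0.56 / 0.76
r_corrected = 0.7368

0.7368


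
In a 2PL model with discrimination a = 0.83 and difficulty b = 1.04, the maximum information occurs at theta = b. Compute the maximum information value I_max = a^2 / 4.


For 2PL, max info at theta = b = 1.04
I_max = a^2 / 4 = 0.83^2 / 4
= 0.6889 / 4
I_max = 0.1722

0.1722


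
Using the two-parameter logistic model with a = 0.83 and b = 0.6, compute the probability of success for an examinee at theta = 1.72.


a*(theta - b) = 0.83 * (1.72 - 0.6) = 0.9296
exp(-0.9296) = 0.3947
P = 1 / (1 + 0.3947)
P = 0.717

0.717


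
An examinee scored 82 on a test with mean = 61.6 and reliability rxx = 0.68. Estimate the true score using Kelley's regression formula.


T_est = rxx * X + (1 - rxx) * mean
T_est = 0.68 * 82 + 0.32 * 61.6
T_est = 55.76 + 19.712
T_est = 75.472

75.472


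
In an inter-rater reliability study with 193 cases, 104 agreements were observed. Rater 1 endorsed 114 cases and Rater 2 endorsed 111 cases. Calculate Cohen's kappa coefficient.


P_o = 104/193 = 0.53886
P_e = (114*111 + 79*82) / 37249 = 0.513625
kappa = (P_o - P_e) / (1 - P_e)
kappa = (0.53886 - 0.513625) / (1 - 0.513625)
kappa = 0.0519

0.0519


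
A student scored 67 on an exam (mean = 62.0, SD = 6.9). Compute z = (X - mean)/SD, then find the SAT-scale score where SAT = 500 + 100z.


z = (X - mean) / SD = (67 - 62.0) / 6.9
z = 5.0 / 6.9
z = 0.7246
SAT-scale = SAT = 500 + 100z
Carry z at full precision (z = 5.0 / 6.9) into the conversion:
SAT-scale = 500 + 100 * (5.0 / 6.9) = 500 + 500 / 6.9
SAT-scale = 500 + 72.4638
SAT-scale = 572.4638

572.4638


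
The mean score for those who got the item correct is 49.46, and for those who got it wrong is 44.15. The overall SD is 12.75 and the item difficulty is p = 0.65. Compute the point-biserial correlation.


q = 1 - p = 0.35
rpb = ((M1 - M0) / SD) * sqrt(p * q)
rpb = ((49.46 - 44.15) / 12.75) * sqrt(0.65 * 0.35)
rpb = 0.1986

0.1986


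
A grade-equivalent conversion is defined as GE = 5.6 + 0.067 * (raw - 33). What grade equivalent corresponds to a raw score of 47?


raw - median = 47 - 33 = 14
slope * diff = 0.067 * 14 = 0.938
GE = 5.6 + 0.938
GE = 6.538

6.538


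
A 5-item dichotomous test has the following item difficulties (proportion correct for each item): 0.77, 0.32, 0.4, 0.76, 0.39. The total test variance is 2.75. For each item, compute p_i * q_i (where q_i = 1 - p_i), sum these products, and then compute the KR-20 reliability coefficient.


For each item, compute p_i * q_i:
  Item 1: 0.77 * 0.23 = 0.1771
  Item 2: 0.32 * 0.68 = 0.2176
  Item 3: 0.4 * 0.6 = 0.24
  Item 4: 0.76 * 0.24 = 0.1824
  Item 5: 0.39 * 0.61 = 0.2379
Sum(p_i * q_i) = 0.1771 + 0.2176 + 0.24 + 0.1824 + 0.2379 = 1.055
KR-20 = (k/(k-1)) * (1 - Sum(p_i*q_i) / Var_total)
= (5/4) * (1 - 1.055/2.75)
= 1.25 * 0.6164
KR-20 = 0.7705

0.7705


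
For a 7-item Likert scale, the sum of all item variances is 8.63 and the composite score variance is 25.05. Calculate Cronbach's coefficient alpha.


alpha = (k/(k-1)) * (1 - sum(si^2)/s_total^2)
= (7/6) * (1 - 8.63/25.05)
alpha = 0.7647

0.7647


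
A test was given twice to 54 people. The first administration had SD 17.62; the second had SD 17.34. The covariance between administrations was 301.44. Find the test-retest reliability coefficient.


r = cov(X,Y) / (SD_X * SD_Y)
r = 301.44 / (17.62 * 17.34)
r = 301.44 / 305.5308
r = 0.9866

0.9866


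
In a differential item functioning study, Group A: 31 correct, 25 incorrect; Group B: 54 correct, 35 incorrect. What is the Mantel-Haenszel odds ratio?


Odds_A = 31/25 = 1.24
Odds_B = 54/35 = 1.5429
OR = Odds_A / Odds_B = 1.24 / 1.5429
Exactly, OR = (31 * 35) / (25 * 54) = 1085 / 1350
OR = 0.8037

0.8037


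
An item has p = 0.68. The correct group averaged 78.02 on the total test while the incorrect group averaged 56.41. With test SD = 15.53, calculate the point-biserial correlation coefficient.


q = 1 - p = 0.32
rpb = ((M1 - M0) / SD) * sqrt(p * q)
rpb = ((78.02 - 56.41) / 15.53) * sqrt(0.68 * 0.32)
rpb = 0.6491

0.6491


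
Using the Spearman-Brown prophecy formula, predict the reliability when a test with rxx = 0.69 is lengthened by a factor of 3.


r_new = (n * rxx) / (1 + (n-1) * rxx)
r_new = (3 * 0.69) / (1 + 2 * 0.69)
r_new = 2.07 / 2.38
r_new = 0.8697

0.8697


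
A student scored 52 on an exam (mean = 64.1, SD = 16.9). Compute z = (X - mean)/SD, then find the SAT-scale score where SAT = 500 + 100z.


z = (X - mean) / SD = (52 - 64.1) / 16.9
z = -12.1 / 16.9
z = -0.716
SAT-scale = SAT = 500 + 100z
Carry z at full precision (z = -12.1 / 16.9) into the conversion:
SAT-scale = 500 + 100 * (-12.1 / 16.9) = 500 + -1210 / 16.9
SAT-scale = 500 + -71.5976
SAT-scale = 428.4024

428.4024


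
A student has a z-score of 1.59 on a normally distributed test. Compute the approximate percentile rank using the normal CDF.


CDF(z) = 0.5 * (1 + erf(z/sqrt(2)))
erf(1.1243) = 0.8882
CDF = 0.9441
Percentile rank = 0.9441 * 100 = 94.41

94.41


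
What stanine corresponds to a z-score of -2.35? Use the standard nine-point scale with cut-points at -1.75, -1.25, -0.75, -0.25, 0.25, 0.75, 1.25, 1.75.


Stanine boundaries: [-1.75, -1.25, -0.75, -0.25, 0.25, 0.75, 1.25, 1.75]
z = -2.35
Check each boundary:
  z < -1.75
  z < -1.25
  z < -0.75
  z < -0.25
  z < 0.25
  z < 0.75
  z < 1.25
  z < 1.75
Highest qualifying boundary gives stanine = 1

1


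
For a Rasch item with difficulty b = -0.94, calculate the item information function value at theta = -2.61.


P = 1/(1+exp(-(-2.61--0.94))) = 0.1584
I = P*(1-P) = 0.1584 * 0.8416
I = 0.1333

0.1333


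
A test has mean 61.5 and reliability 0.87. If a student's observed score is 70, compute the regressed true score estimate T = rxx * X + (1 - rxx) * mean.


T_est = rxx * X + (1 - rxx) * mean
T_est = 0.87 * 70 + 0.13 * 61.5
T_est = 60.9 + 7.995
T_est = 68.895

68.895


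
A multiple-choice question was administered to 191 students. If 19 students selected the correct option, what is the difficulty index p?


Item difficulty p = number correct / total examinees
p = 19 / 191
p = 0.0995

0.0995


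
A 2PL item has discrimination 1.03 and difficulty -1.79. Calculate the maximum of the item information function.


For 2PL, max info at theta = b = -1.79
I_max = a^2 / 4 = 1.03^2 / 4
= 1.0609 / 4
I_max = 0.2652

0.2652


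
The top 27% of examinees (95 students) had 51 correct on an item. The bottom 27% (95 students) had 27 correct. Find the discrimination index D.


p_upper = 51/95 = 0.5368
p_lower = 27/95 = 0.2842
D = 0.5368 - 0.2842 = 0.2526

0.2526


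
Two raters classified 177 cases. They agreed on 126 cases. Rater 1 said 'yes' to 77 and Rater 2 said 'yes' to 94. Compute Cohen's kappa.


P_o = 126/177 = 0.711864
P_e = (77*94 + 100*83) / 31329 = 0.495962
kappa = (P_o - P_e) / (1 - P_e)
kappa = (0.711864 - 0.495962) / (1 - 0.495962)
kappa = 0.4283

0.4283
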